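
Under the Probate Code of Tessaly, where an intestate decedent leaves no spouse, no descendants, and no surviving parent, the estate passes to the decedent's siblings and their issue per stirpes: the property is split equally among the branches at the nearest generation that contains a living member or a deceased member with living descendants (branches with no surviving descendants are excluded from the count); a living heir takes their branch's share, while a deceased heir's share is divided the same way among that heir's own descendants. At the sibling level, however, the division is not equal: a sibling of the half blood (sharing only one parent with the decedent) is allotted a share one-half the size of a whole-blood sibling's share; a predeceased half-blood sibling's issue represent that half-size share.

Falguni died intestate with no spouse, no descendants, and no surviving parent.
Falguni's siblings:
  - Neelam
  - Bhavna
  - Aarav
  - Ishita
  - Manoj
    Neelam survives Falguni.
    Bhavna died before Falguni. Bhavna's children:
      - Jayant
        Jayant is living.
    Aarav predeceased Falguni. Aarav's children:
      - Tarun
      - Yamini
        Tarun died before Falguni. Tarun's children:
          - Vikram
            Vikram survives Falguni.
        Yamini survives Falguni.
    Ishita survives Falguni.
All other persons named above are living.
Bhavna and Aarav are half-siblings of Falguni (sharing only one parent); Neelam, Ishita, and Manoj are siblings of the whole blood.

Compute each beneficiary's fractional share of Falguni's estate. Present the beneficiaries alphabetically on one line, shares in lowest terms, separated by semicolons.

Ishita 1/4; Jayant 1/8; Manoj 1/4; Neelam 1/4; Vikram 1/16; Yamini 1/16

No spouse, descendants, or parent survives, so the estate passes to Falguni's siblings per stirpes.
Half-blood siblings count for one-half the weight of whole-blood siblings at the initial division.
Dividing 1 in proportion to weights (total weight 4): Neelam (weight 1) → 1/4; Bhavna (weight 1/2) → 1/8; Aarav (weight 1/2) → 1/8; Ishita (weight 1) → 1/4; Manoj (weight 1) → 1/4.
Neelam is living and takes 1/4.
Bhavna predeceased; the 1/8 allotted to Bhavna's branch passes to Bhavna's issue by representation.
Jayant is the sole taker at this level and receives the full 1/8.
Aarav predeceased; the 1/8 allotted to Aarav's branch passes to Aarav's issue by representation.
The 1/8 is divided into 2 equal shares of 1/16 among Tarun, Yamini.
Tarun predeceased; the 1/16 allotted to Tarun's branch passes to Tarun's issue by representation.
Vikram is the sole taker at this level and receives the full 1/16.
Yamini is living and takes 1/16.
Ishita is living and takes 1/4.
Manoj is living and takes 1/4.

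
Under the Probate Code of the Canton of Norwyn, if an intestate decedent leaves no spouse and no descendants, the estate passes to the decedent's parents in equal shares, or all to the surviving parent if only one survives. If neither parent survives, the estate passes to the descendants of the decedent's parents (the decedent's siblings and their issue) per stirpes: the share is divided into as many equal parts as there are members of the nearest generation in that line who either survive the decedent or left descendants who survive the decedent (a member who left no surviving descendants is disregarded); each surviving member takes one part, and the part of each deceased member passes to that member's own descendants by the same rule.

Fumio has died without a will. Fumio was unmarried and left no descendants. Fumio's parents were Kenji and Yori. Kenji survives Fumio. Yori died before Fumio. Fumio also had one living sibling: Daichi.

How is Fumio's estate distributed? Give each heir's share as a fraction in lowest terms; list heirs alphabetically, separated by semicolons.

Only one parent, Kenji, survives, so Kenji takes the entire estate. The siblings take nothing because a surviving parent has priority.

Kenji 1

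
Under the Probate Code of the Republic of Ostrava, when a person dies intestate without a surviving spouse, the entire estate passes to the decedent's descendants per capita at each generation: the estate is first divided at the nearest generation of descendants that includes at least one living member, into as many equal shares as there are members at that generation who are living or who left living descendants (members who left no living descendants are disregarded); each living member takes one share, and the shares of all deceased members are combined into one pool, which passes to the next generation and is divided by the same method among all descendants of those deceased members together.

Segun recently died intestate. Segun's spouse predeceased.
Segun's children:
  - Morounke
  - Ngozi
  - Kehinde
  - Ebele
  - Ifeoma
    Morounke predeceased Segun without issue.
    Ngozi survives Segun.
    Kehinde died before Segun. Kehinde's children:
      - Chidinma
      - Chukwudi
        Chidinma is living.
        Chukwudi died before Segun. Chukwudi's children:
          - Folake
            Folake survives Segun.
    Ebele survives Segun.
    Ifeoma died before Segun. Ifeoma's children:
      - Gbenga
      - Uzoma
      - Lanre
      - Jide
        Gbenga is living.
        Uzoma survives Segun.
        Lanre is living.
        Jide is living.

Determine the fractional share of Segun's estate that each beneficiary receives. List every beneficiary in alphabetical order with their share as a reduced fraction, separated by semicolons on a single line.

There is no surviving spouse, so the entire estate passes to Segun's descendants per capita at each generation.
At generation 1 (Ngozi, Kehinde, Ebele, Ifeoma) there are 4 shares of (1)/4 = 1/4 each.
Living: Ngozi and Ebele — each takes 1/4.
Deceased: Kehinde and Ifeoma. Their combined 1/2 is pooled and carried to generation 2.
At generation 2 (Chidinma, Chukwudi, Gbenga, Uzoma, Lanre, Jide) there are 6 shares of (1/2)/6 = 1/12 each.
Living: Chidinma, Gbenga, Uzoma, Lanre, and Jide — each takes 1/12.
Deceased: Chukwudi. That 1/12 share is carried to generation 3.
At generation 3 (Folake) there are 1 shares of (1/12)/1 = 1/12 each.
Living: Folake — each takes 1/12.

Chidinma 1/12; Ebele 1/4; Folake 1/12; Gbenga 1/12; Jide 1/12; Lanre 1/12; Ngozi 1/4; Uzoma 1/12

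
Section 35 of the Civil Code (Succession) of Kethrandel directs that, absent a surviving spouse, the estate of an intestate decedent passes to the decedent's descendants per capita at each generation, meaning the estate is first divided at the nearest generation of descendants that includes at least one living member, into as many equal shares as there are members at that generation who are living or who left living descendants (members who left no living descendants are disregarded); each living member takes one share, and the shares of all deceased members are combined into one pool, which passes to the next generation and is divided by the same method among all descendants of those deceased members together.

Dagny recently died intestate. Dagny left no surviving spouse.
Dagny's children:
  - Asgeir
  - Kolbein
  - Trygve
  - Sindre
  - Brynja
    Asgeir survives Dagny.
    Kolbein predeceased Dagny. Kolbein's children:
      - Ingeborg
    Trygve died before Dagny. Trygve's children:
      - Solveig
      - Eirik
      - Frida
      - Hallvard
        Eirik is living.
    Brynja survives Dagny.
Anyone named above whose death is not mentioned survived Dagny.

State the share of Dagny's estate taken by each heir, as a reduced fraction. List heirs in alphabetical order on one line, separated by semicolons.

There is no surviving spouse, so the entire estate passes to Dagny's descendants per capita at each generation.
At generation 1 (Asgeir, Kolbein, Trygve, Sindre, Brynja) there are 5 shares of (1)/5 = 1/5 each.
Living: Asgeir, Sindre, and Brynja — each takes 1/5.
Deceased: Kolbein and Trygve. Their combined 2/5 is pooled and carried to generation 2.
At generation 2 (Ingeborg, Solveig, Eirik, Frida, Hallvard) there are 5 shares of (2/5)/5 = 2/25 each.
Living: Ingeborg, Solveig, Eirik, Frida, and Hallvard — each takes 2/25.

Asgeir 1/5; Brynja 1/5; Eirik 2/25; Frida 2/25; Hallvard 2/25; Ingeborg 2/25; Sindre 1/5; Solveig 2/25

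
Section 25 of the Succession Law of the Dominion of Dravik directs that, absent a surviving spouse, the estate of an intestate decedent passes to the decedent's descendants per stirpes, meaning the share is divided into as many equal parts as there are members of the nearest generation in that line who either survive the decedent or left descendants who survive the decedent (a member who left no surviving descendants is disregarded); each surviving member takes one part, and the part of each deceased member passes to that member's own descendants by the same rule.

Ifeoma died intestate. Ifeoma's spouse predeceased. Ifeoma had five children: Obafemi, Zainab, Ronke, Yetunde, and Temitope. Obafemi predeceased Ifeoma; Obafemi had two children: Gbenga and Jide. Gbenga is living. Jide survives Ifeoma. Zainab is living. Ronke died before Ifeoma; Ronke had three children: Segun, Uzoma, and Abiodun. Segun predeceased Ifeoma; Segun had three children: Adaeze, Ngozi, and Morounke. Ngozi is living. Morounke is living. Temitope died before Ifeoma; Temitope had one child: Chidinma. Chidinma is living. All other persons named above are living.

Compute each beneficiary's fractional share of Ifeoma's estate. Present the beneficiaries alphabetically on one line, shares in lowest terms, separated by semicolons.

Abiodun 1/15; Adaeze 1/45; Chidinma 1/5; Gbenga 1/10; Jide 1/10; Morounke 1/45; Ngozi 1/45; Uzoma 1/15; Yetunde 1/5; Zainab 1/5

There is no surviving spouse, so the entire estate passes to Ifeoma's descendants per stirpes.
The estate is divided into 5 equal shares of 1/5 among Obafemi, Zainab, Ronke, Yetunde, Temitope.
Obafemi predeceased; the 1/5 allotted to Obafemi's branch passes to Obafemi's issue by representation.
The 1/5 is divided into 2 equal shares of 1/10 among Gbenga, Jide.
Gbenga is living and takes 1/10.
Jide is living and takes 1/10.
Zainab is living and takes 1/5.
Ronke predeceased; the 1/5 allotted to Ronke's branch passes to Ronke's issue by representation.
The 1/5 is divided into 3 equal shares of 1/15 among Segun, Uzoma, Abiodun.
Segun predeceased; the 1/15 allotted to Segun's branch passes to Segun's issue by representation.
The 1/15 is divided into 3 equal shares of 1/45 among Adaeze, Ngozi, Morounke.
Adaeze is living and takes 1/45.
Ngozi is living and takes 1/45.
Morounke is living and takes 1/45.
Uzoma is living and takes 1/15.
Abiodun is living and takes 1/15.
Yetunde is living and takes 1/5.
Temitope predeceased; the 1/5 allotted to Temitope's branch passes to Temitope's issue by representation.
Chidinma is the sole taker at this level and receives the full 1/5.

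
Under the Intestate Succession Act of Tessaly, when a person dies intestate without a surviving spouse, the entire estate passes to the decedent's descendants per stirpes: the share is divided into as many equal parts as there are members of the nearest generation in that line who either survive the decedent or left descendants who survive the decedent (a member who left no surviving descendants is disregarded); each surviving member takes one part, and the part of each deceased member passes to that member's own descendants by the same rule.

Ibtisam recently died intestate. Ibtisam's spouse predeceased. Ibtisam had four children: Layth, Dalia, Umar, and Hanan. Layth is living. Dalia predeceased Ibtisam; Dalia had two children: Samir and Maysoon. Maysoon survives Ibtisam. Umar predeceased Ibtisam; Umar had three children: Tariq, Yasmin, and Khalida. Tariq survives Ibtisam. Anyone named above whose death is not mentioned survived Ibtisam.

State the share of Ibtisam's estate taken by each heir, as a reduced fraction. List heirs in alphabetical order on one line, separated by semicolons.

There is no surviving spouse, so the entire estate passes to Ibtisam's descendants per stirpes.
The estate is divided into 4 equal shares of 1/4 among Layth, Dalia, Umar, Hanan.
Layth is living and takes 1/4.
Dalia predeceased; the 1/4 allotted to Dalia's branch passes to Dalia's issue by representation.
The 1/4 is divided into 2 equal shares of 1/8 among Samir, Maysoon.
Samir is living and takes 1/8.
Maysoon is living and takes 1/8.
Umar predeceased; the 1/4 allotted to Umar's branch passes to Umar's issue by representation.
The 1/4 is divided into 3 equal shares of 1/12 among Tariq, Yasmin, Khalida.
Tariq is living and takes 1/12.
Yasmin is living and takes 1/12.
Khalida is living and takes 1/12.
Hanan is living and takes 1/4.

Hanan 1/4; Khalida 1/12; Layth 1/4; Maysoon 1/8; Samir 1/8; Tariq 1/12; Yasmin 1/12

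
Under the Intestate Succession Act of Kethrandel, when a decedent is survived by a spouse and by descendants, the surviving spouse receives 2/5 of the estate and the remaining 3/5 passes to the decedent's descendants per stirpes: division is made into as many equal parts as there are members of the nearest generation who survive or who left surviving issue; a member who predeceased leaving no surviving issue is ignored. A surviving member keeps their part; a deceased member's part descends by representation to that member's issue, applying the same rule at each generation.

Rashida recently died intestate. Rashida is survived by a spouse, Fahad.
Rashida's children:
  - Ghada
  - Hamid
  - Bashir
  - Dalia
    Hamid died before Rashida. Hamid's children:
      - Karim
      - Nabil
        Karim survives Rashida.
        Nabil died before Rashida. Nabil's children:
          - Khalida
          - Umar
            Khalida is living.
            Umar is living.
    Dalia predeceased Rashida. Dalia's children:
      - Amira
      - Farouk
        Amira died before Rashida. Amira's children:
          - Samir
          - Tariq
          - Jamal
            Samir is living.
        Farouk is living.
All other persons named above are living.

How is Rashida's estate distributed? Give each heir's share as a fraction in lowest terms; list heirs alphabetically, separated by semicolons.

Fahad, as surviving spouse, takes 2/5.
The remaining 3/5 passes to Rashida's descendants per stirpes.
The 3/5 is divided into 4 equal shares of 3/20 among Ghada, Hamid, Bashir, Dalia.
Ghada is living and takes 3/20.
Hamid predeceased; the 3/20 allotted to Hamid's branch passes to Hamid's issue by representation.
The 3/20 is divided into 2 equal shares of 3/40 among Karim, Nabil.
Karim is living and takes 3/40.
Nabil predeceased; the 3/40 allotted to Nabil's branch passes to Nabil's issue by representation.
The 3/40 is divided into 2 equal shares of 3/80 among Khalida, Umar.
Khalida is living and takes 3/80.
Umar is living and takes 3/80.
Bashir is living and takes 3/20.
Dalia predeceased; the 3/20 allotted to Dalia's branch passes to Dalia's issue by representation.
The 3/20 is divided into 2 equal shares of 3/40 among Amira, Farouk.
Amira predeceased; the 3/40 allotted to Amira's branch passes to Amira's issue by representation.
The 3/40 is divided into 3 equal shares of 1/40 among Samir, Tariq, Jamal.
Samir is living and takes 1/40.
Tariq is living and takes 1/40.
Jamal is living and takes 1/40.
Farouk is living and takes 3/40.

Bashir 3/20; Fahad 2/5; Farouk 3/40; Ghada 3/20; Jamal 1/40; Karim 3/40; Khalida 3/80; Samir 1/40; Tariq 1/40; Umar 3/80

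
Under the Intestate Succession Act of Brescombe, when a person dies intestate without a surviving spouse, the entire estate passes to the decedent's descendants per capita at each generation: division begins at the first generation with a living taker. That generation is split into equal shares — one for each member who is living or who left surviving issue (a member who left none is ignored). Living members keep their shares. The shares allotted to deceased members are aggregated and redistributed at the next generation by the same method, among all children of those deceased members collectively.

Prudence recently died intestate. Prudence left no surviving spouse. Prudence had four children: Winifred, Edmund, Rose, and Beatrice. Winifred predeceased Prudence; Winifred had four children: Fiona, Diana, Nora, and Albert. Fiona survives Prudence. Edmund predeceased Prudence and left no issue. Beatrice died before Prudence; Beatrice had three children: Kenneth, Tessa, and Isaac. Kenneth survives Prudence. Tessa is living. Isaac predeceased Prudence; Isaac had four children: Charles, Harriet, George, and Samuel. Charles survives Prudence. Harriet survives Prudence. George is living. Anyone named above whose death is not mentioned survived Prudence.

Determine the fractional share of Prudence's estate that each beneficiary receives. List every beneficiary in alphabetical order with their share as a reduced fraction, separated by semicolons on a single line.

There is no surviving spouse, so the entire estate passes to Prudence's descendants per capita at each generation.
At generation 1 (Winifred, Rose, Beatrice) there are 3 shares of (1)/3 = 1/3 each.
Living: Rose — each takes 1/3.
Deceased: Winifred and Beatrice. Their combined 2/3 is pooled and carried to generation 2.
At generation 2 (Fiona, Diana, Nora, Albert, Kenneth, Tessa, Isaac) there are 7 shares of (2/3)/7 = 2/21 each.
Living: Fiona, Diana, Nora, Albert, Kenneth, and Tessa — each takes 2/21.
Deceased: Isaac. That 2/21 share is carried to generation 3.
At generation 3 (Charles, Harriet, George, Samuel) there are 4 shares of (2/21)/4 = 1/42 each.
Living: Charles, Harriet, George, and Samuel — each takes 1/42.

Albert 2/21; Charles 1/42; Diana 2/21; Fiona 2/21; George 1/42; Harriet 1/42; Kenneth 2/21; Nora 2/21; Rose 1/3; Samuel 1/42; Tessa 2/21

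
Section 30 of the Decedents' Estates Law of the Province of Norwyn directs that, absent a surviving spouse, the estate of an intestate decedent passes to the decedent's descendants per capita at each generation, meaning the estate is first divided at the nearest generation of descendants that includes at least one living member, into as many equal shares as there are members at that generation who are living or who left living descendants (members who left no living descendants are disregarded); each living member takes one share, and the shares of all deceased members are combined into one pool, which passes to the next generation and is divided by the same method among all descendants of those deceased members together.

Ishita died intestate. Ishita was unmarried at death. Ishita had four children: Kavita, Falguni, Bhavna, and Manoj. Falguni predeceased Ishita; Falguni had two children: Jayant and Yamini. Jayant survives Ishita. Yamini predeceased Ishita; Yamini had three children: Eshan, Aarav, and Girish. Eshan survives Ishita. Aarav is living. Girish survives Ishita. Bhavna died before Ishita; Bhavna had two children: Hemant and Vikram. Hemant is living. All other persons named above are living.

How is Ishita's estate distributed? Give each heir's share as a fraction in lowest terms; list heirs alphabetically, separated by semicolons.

There is no surviving spouse, so the entire estate passes to Ishita's descendants per capita at each generation.
At generation 1 (Kavita, Falguni, Bhavna, Manoj) there are 4 shares of (1)/4 = 1/4 each.
Living: Kavita and Manoj — each takes 1/4.
Deceased: Falguni and Bhavna. Their combined 1/2 is pooled and carried to generation 2.
At generation 2 (Jayant, Yamini, Hemant, Vikram) there are 4 shares of (1/2)/4 = 1/8 each.
Living: Jayant, Hemant, and Vikram — each takes 1/8.
Deceased: Yamini. That 1/8 share is carried to generation 3.
At generation 3 (Eshan, Aarav, Girish) there are 3 shares of (1/8)/3 = 1/24 each.
Living: Eshan, Aarav, and Girish — each takes 1/24.

Aarav 1/24; Eshan 1/24; Girish 1/24; Hemant 1/8; Jayant 1/8; Kavita 1/4; Manoj 1/4; Vikram 1/8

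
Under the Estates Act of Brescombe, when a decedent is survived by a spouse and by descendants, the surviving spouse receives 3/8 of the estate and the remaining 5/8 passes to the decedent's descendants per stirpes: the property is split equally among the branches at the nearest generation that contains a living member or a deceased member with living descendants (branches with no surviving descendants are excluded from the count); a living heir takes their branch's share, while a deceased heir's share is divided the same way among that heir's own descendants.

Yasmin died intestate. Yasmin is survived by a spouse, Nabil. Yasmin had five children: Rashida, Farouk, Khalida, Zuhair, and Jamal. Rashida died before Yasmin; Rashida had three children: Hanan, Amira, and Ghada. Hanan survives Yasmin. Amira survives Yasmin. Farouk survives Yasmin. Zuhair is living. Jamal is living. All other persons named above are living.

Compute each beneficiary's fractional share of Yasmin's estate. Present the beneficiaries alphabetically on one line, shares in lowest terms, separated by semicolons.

Nabil, as surviving spouse, takes 3/8.
The remaining 5/8 passes to Yasmin's descendants per stirpes.
The 5/8 is divided into 5 equal shares of 1/8 among Rashida, Farouk, Khalida, Zuhair, Jamal.
Rashida predeceased; the 1/8 allotted to Rashida's branch passes to Rashida's issue by representation.
The 1/8 is divided into 3 equal shares of 1/24 among Hanan, Amira, Ghada.
Hanan is living and takes 1/24.
Amira is living and takes 1/24.
Ghada is living and takes 1/24.
Farouk is living and takes 1/8.
Khalida is living and takes 1/8.
Zuhair is living and takes 1/8.
Jamal is living and takes 1/8.

Amira 1/24; Farouk 1/8; Ghada 1/24; Hanan 1/24; Jamal 1/8; Khalida 1/8; Nabil 3/8; Zuhair 1/8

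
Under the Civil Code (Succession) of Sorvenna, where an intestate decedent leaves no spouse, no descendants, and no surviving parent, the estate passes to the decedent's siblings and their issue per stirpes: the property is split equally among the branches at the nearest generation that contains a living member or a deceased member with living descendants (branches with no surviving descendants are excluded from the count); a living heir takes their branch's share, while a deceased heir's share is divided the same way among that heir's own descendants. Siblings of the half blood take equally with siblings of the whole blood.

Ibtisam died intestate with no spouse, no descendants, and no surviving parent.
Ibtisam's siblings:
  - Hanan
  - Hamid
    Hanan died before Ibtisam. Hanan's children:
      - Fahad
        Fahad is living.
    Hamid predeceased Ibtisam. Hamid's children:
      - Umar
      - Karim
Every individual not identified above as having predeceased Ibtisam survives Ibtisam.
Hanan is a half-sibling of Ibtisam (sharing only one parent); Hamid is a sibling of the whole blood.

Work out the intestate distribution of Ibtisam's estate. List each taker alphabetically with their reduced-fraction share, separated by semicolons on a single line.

No spouse, descendants, or parent survives, so the estate passes to Ibtisam's siblings per stirpes.
Half-blood and whole-blood siblings take equally under the stated rule.
The estate is divided into 2 equal shares of 1/2 among Hanan, Hamid.
Hanan predeceased; the 1/2 allotted to Hanan's branch passes to Hanan's issue by representation.
Fahad is the sole taker at this level and receives the full 1/2.
Hamid predeceased; the 1/2 allotted to Hamid's branch passes to Hamid's issue by representation.
The 1/2 is divided into 2 equal shares of 1/4 among Umar, Karim.
Umar is living and takes 1/4.
Karim is living and takes 1/4.

Fahad 1/2; Karim 1/4; Umar 1/4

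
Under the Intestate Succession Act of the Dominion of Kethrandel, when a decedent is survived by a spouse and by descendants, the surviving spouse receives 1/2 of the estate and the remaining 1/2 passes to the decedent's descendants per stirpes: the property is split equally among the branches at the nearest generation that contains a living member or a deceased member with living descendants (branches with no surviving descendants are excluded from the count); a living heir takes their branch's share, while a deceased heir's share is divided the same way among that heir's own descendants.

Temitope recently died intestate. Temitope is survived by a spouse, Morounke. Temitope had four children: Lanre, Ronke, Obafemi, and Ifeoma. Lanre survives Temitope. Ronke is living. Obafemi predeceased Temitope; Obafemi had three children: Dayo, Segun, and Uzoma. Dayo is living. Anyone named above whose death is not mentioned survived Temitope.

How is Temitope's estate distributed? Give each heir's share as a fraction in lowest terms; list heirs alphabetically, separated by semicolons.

Morounke, as surviving spouse, takes 1/2.
The remaining 1/2 passes to Temitope's descendants per stirpes.
The 1/2 is divided into 4 equal shares of 1/8 among Lanre, Ronke, Obafemi, Ifeoma.
Lanre is living and takes 1/8.
Ronke is living and takes 1/8.
Obafemi predeceased; the 1/8 allotted to Obafemi's branch passes to Obafemi's issue by representation.
The 1/8 is divided into 3 equal shares of 1/24 among Dayo, Segun, Uzoma.
Dayo is living and takes 1/24.
Segun is living and takes 1/24.
Uzoma is living and takes 1/24.
Ifeoma is living and takes 1/8.

Dayo 1/24; Ifeoma 1/8; Lanre 1/8; Morounke 1/2; Ronke 1/8; Segun 1/24; Uzoma 1/24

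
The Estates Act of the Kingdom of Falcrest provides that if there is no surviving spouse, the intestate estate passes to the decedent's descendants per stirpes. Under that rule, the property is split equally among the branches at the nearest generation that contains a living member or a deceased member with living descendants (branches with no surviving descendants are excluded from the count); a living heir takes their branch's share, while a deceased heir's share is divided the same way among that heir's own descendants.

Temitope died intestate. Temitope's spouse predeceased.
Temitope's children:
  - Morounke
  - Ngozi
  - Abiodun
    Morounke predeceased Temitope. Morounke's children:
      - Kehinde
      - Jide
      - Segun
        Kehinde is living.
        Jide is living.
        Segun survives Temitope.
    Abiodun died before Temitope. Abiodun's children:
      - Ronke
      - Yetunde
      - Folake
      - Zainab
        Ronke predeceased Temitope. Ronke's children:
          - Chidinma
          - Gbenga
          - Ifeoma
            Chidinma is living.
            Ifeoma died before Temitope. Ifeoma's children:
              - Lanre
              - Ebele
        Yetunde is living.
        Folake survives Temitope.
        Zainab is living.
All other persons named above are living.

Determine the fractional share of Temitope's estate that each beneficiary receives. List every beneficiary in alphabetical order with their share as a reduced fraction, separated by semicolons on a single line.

There is no surviving spouse, so the entire estate passes to Temitope's descendants per stirpes.
The estate is divided into 3 equal shares of 1/3 among Morounke, Ngozi, Abiodun.
Morounke predeceased; the 1/3 allotted to Morounke's branch passes to Morounke's issue by representation.
The 1/3 is divided into 3 equal shares of 1/9 among Kehinde, Jide, Segun.
Kehinde is living and takes 1/9.
Jide is living and takes 1/9.
Segun is living and takes 1/9.
Ngozi is living and takes 1/3.
Abiodun predeceased; the 1/3 allotted to Abiodun's branch passes to Abiodun's issue by representation.
The 1/3 is divided into 4 equal shares of 1/12 among Ronke, Yetunde, Folake, Zainab.
Ronke predeceased; the 1/12 allotted to Ronke's branch passes to Ronke's issue by representation.
The 1/12 is divided into 3 equal shares of 1/36 among Chidinma, Gbenga, Ifeoma.
Chidinma is living and takes 1/36.
Gbenga is living and takes 1/36.
Ifeoma predeceased; the 1/36 allotted to Ifeoma's branch passes to Ifeoma's issue by representation.
The 1/36 is divided into 2 equal shares of 1/72 among Lanre, Ebele.
Lanre is living and takes 1/72.
Ebele is living and takes 1/72.
Yetunde is living and takes 1/12.
Folake is living and takes 1/12.
Zainab is living and takes 1/12.

Chidinma 1/36; Ebele 1/72; Folake 1/12; Gbenga 1/36; Jide 1/9; Kehinde 1/9; Lanre 1/72; Ngozi 1/3; Segun 1/9; Yetunde 1/12; Zainab 1/12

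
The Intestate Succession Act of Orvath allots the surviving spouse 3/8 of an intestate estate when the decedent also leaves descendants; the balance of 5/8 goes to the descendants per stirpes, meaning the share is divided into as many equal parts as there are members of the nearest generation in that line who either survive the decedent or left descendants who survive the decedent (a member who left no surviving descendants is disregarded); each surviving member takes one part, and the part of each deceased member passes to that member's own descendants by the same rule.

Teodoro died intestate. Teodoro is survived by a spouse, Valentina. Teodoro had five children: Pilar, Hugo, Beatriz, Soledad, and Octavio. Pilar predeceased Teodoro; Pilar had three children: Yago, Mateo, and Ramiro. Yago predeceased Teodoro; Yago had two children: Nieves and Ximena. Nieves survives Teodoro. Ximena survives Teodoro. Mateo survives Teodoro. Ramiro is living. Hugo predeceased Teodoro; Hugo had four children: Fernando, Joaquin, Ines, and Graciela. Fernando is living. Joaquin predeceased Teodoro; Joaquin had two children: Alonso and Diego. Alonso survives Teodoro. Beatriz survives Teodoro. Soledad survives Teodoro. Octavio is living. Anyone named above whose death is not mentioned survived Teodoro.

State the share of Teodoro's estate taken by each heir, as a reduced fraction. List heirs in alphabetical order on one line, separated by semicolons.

Valentina, as surviving spouse, takes 3/8.
The remaining 5/8 passes to Teodoro's descendants per stirpes.
The 5/8 is divided into 5 equal shares of 1/8 among Pilar, Hugo, Beatriz, Soledad, Octavio.
Pilar predeceased; the 1/8 allotted to Pilar's branch passes to Pilar's issue by representation.
The 1/8 is divided into 3 equal shares of 1/24 among Yago, Mateo, Ramiro.
Yago predeceased; the 1/24 allotted to Yago's branch passes to Yago's issue by representation.
The 1/24 is divided into 2 equal shares of 1/48 among Nieves, Ximena.
Nieves is living and takes 1/48.
Ximena is living and takes 1/48.
Mateo is living and takes 1/24.
Ramiro is living and takes 1/24.
Hugo predeceased; the 1/8 allotted to Hugo's branch passes to Hugo's issue by representation.
The 1/8 is divided into 4 equal shares of 1/32 among Fernando, Joaquin, Ines, Graciela.
Fernando is living and takes 1/32.
Joaquin predeceased; the 1/32 allotted to Joaquin's branch passes to Joaquin's issue by representation.
The 1/32 is divided into 2 equal shares of 1/64 among Alonso, Diego.
Alonso is living and takes 1/64.
Diego is living and takes 1/64.
Ines is living and takes 1/32.
Graciela is living and takes 1/32.
Beatriz is living and takes 1/8.
Soledad is living and takes 1/8.
Octavio is living and takes 1/8.

Alonso 1/64; Beatriz 1/8; Diego 1/64; Fernando 1/32; Graciela 1/32; Ines 1/32; Mateo 1/24; Nieves 1/48; Octavio 1/8; Ramiro 1/24; Soledad 1/8; Valentina 3/8; Ximena 1/48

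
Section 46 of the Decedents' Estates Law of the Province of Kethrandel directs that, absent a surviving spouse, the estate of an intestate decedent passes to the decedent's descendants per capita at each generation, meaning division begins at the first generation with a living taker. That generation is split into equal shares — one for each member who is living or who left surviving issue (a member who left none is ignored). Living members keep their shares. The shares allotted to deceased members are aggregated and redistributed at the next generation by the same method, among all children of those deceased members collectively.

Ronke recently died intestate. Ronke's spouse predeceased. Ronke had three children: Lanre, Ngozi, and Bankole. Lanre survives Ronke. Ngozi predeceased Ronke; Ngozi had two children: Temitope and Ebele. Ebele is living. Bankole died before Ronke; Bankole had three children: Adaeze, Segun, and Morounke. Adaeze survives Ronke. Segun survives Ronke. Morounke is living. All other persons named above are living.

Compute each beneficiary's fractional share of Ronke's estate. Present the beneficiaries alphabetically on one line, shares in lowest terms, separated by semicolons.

There is no surviving spouse, so the entire estate passes to Ronke's descendants per capita at each generation.
At generation 1 (Lanre, Ngozi, Bankole) there are 3 shares of (1)/3 = 1/3 each.
Living: Lanre — each takes 1/3.
Deceased: Ngozi and Bankole. Their combined 2/3 is pooled and carried to generation 2.
At generation 2 (Temitope, Ebele, Adaeze, Segun, Morounke) there are 5 shares of (2/3)/5 = 2/15 each.
Living: Temitope, Ebele, Adaeze, Segun, and Morounke — each takes 2/15.

Adaeze 2/15; Ebele 2/15; Lanre 1/3; Morounke 2/15; Segun 2/15; Temitope 2/15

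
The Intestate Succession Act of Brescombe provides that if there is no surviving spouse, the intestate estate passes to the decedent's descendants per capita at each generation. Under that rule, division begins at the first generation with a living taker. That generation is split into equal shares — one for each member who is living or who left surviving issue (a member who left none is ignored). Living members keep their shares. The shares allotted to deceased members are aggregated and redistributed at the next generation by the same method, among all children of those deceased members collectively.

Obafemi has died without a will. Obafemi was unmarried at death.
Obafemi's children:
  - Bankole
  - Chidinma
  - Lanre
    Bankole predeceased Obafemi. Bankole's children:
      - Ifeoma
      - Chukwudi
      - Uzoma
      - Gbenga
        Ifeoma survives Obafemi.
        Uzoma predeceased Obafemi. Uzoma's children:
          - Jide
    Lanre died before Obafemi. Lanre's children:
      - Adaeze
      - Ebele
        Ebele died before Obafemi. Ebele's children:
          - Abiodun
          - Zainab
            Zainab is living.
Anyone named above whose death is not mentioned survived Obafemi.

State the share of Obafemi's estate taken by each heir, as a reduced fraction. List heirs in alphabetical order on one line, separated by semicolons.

Abiodun 2/27; Adaeze 1/9; Chidinma 1/3; Chukwudi 1/9; Gbenga 1/9; Ifeoma 1/9; Jide 2/27; Zainab 2/27

There is no surviving spouse, so the entire estate passes to Obafemi's descendants per capita at each generation.
At generation 1 (Bankole, Chidinma, Lanre) there are 3 shares of (1)/3 = 1/3 each.
Living: Chidinma — each takes 1/3.
Deceased: Bankole and Lanre. Their combined 2/3 is pooled and carried to generation 2.
At generation 2 (Ifeoma, Chukwudi, Uzoma, Gbenga, Adaeze, Ebele) there are 6 shares of (2/3)/6 = 1/9 each.
Living: Ifeoma, Chukwudi, Gbenga, and Adaeze — each takes 1/9.
Deceased: Uzoma and Ebele. Their combined 2/9 is pooled and carried to generation 3.
At generation 3 (Jide, Abiodun, Zainab) there are 3 shares of (2/9)/3 = 2/27 each.
Living: Jide, Abiodun, and Zainab — each takes 2/27.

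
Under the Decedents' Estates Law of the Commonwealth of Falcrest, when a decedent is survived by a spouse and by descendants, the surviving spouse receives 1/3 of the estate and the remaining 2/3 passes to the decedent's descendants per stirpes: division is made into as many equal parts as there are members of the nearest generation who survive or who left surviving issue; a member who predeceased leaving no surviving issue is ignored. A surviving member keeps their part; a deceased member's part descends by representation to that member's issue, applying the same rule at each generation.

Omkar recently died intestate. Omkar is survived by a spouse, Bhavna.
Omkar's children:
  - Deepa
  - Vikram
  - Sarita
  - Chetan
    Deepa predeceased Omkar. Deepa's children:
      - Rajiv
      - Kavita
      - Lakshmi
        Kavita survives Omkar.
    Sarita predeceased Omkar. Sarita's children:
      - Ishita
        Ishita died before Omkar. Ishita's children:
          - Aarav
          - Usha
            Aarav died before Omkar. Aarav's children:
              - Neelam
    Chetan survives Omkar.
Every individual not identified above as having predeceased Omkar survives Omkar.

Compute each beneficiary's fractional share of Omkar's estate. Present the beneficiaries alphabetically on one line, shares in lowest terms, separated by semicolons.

Bhavna 1/3; Chetan 1/6; Kavita 1/18; Lakshmi 1/18; Neelam 1/12; Rajiv 1/18; Usha 1/12; Vikram 1/6

Bhavna, as surviving spouse, takes 1/3.
The remaining 2/3 passes to Omkar's descendants per stirpes.
The 2/3 is divided into 4 equal shares of 1/6 among Deepa, Vikram, Sarita, Chetan.
Deepa predeceased; the 1/6 allotted to Deepa's branch passes to Deepa's issue by representation.
The 1/6 is divided into 3 equal shares of 1/18 among Rajiv, Kavita, Lakshmi.
Rajiv is living and takes 1/18.
Kavita is living and takes 1/18.
Lakshmi is living and takes 1/18.
Vikram is living and takes 1/6.
Sarita predeceased; the 1/6 allotted to Sarita's branch passes to Sarita's issue by representation.
Ishita's line is the sole branch at this level, so the full 1/6 passes to Ishita's issue by representation.
The 1/6 is divided into 2 equal shares of 1/12 among Aarav, Usha.
Aarav predeceased; the 1/12 allotted to Aarav's branch passes to Aarav's issue by representation.
Neelam is the sole taker at this level and receives the full 1/12.
Usha is living and takes 1/12.
Chetan is living and takes 1/6.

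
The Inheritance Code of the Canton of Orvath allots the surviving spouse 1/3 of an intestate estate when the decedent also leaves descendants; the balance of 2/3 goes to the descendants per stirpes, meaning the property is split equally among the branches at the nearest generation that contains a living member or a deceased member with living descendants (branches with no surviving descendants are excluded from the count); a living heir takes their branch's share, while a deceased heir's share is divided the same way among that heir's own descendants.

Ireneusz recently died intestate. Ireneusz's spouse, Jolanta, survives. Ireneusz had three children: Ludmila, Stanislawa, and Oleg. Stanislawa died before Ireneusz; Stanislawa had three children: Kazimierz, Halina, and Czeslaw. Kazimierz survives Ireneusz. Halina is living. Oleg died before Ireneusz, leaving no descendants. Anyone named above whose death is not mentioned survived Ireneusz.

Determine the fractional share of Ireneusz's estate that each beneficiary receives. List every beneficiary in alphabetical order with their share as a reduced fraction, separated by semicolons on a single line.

Jolanta, as surviving spouse, takes 1/3.
The remaining 2/3 passes to Ireneusz's descendants per stirpes.
Oleg left no surviving issue, so that branch lapses and is disregarded.
The 2/3 is divided into 2 equal shares of 1/3 among Ludmila, Stanislawa.
Ludmila is living and takes 1/3.
Stanislawa predeceased; the 1/3 allotted to Stanislawa's branch passes to Stanislawa's issue by representation.
The 1/3 is divided into 3 equal shares of 1/9 among Kazimierz, Halina, Czeslaw.
Kazimierz is living and takes 1/9.
Halina is living and takes 1/9.
Czeslaw is living and takes 1/9.

Czeslaw 1/9; Halina 1/9; Jolanta 1/3; Kazimierz 1/9; Ludmila 1/3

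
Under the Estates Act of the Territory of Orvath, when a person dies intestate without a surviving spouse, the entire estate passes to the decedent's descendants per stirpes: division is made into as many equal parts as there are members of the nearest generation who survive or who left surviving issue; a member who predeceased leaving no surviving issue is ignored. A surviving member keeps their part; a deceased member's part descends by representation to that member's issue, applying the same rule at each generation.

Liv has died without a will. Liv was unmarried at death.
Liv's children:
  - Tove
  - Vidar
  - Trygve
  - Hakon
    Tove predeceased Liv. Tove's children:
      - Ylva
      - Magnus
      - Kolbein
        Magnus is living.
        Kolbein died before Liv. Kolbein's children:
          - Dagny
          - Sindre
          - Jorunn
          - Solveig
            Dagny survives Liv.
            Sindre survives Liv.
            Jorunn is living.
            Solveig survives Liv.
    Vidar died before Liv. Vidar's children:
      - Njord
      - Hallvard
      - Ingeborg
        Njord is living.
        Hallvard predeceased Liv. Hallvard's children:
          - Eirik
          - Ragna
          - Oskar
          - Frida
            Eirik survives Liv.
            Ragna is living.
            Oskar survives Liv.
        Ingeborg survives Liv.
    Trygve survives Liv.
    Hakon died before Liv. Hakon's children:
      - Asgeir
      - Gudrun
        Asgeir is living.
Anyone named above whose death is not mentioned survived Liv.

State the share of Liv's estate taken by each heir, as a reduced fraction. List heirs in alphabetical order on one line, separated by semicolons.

Asgeir 1/8; Dagny 1/48; Eirik 1/48; Frida 1/48; Gudrun 1/8; Ingeborg 1/12; Jorunn 1/48; Magnus 1/12; Njord 1/12; Oskar 1/48; Ragna 1/48; Sindre 1/48; Solveig 1/48; Trygve 1/4; Ylva 1/12

There is no surviving spouse, so the entire estate passes to Liv's descendants per stirpes.
The estate is divided into 4 equal shares of 1/4 among Tove, Vidar, Trygve, Hakon.
Tove predeceased; the 1/4 allotted to Tove's branch passes to Tove's issue by representation.
The 1/4 is divided into 3 equal shares of 1/12 among Ylva, Magnus, Kolbein.
Ylva is living and takes 1/12.
Magnus is living and takes 1/12.
Kolbein predeceased; the 1/12 allotted to Kolbein's branch passes to Kolbein's issue by representation.
The 1/12 is divided into 4 equal shares of 1/48 among Dagny, Sindre, Jorunn, Solveig.
Dagny is living and takes 1/48.
Sindre is living and takes 1/48.
Jorunn is living and takes 1/48.
Solveig is living and takes 1/48.
Vidar predeceased; the 1/4 allotted to Vidar's branch passes to Vidar's issue by representation.
The 1/4 is divided into 3 equal shares of 1/12 among Njord, Hallvard, Ingeborg.
Njord is living and takes 1/12.
Hallvard predeceased; the 1/12 allotted to Hallvard's branch passes to Hallvard's issue by representation.
The 1/12 is divided into 4 equal shares of 1/48 among Eirik, Ragna, Oskar, Frida.
Eirik is living and takes 1/48.
Ragna is living and takes 1/48.
Oskar is living and takes 1/48.
Frida is living and takes 1/48.
Ingeborg is living and takes 1/12.
Trygve is living and takes 1/4.
Hakon predeceased; the 1/4 allotted to Hakon's branch passes to Hakon's issue by representation.
The 1/4 is divided into 2 equal shares of 1/8 among Asgeir, Gudrun.
Asgeir is living and takes 1/8.
Gudrun is living and takes 1/8.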